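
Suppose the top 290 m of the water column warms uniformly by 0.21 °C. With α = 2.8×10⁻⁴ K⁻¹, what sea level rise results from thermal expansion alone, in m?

about 0.0171 m

Δh = αΔT·H = 2.8×10⁻⁴ × 0.21 × 290 = 0.017052 m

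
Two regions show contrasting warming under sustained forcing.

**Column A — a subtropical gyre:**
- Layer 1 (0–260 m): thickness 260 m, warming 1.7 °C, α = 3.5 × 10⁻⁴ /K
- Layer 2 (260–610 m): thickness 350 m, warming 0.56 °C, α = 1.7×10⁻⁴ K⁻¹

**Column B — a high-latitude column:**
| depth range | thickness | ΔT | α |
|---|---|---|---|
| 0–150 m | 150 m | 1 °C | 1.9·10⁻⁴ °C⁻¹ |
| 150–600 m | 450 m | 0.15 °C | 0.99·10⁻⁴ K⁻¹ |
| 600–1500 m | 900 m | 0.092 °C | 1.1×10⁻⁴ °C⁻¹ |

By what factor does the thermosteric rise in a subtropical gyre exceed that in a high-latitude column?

A Layer 1: 260 × 3.5×10⁻⁴ × 1.7 = 0.15470 m
A Layer 2: 1.7×10⁻⁴ × 350 × 0.56 = 0.03332 m
A total: 0.18802 m
B 0–150 m: 1 × 1.9×10⁻⁴ × 150 = 0.02850 m
B Layer 2: 0.99×10⁻⁴ × 0.15 × 450 = 0.0066825 m
B 900 × 1.1×10⁻⁴ × 0.092 = 0.009108 m
B total: 0.0442905 m
Ratio: 0.18802 / 0.0442905 ≈ 4.245

a factor of 4.2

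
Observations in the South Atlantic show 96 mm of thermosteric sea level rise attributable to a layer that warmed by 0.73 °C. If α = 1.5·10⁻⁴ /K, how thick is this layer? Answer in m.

877 m

H = Δh/(αΔT) = 0.096 / (1.5×10⁻⁴ × 0.73) ≈ 876.7 m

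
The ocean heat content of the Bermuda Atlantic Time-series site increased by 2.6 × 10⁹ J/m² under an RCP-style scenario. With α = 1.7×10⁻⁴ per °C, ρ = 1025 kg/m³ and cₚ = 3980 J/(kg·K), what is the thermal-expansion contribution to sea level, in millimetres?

Δh = 110 mm

Δh = αQ/(ρcₚ) = 1.7×10⁻⁴ × 2.6×10⁹ / (1025 × 3980) ≈ 0.10835 m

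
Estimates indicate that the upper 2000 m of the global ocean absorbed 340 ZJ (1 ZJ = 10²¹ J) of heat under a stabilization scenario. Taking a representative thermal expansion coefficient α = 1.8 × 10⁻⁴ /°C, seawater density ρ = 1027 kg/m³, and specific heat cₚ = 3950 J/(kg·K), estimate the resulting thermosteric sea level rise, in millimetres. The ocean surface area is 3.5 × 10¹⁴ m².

Per unit area: Q = 340×10²¹ / (3.5×10¹⁴) ≈ 9.714×10⁸ J/m²
Δh = αQ/(ρcₚ) = 1.8×10⁻⁴ × 9.714×10⁸ / (1027 × 3950) ≈ 0.043103 m

Δh = 43.1 mm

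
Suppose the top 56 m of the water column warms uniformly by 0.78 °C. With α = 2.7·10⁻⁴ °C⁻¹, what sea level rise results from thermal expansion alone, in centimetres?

about 1.18 cm

Δh = αΔT·H = 2.7×10⁻⁴ × 0.78 × 56 = 0.0117936 m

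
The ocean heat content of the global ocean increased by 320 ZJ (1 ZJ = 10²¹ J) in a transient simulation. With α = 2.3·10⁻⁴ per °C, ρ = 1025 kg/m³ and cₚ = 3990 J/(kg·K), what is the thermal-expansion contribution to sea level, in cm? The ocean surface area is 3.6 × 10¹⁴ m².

Per unit area: Q = 320×10²¹ / (3.6×10¹⁴) ≈ 8.889×10⁸ J/m²
Δh = αQ/(ρcₚ) = 2.3×10⁻⁴ × 8.889×10⁸ / (1025 × 3990) ≈ 0.04999 m

5.00 cm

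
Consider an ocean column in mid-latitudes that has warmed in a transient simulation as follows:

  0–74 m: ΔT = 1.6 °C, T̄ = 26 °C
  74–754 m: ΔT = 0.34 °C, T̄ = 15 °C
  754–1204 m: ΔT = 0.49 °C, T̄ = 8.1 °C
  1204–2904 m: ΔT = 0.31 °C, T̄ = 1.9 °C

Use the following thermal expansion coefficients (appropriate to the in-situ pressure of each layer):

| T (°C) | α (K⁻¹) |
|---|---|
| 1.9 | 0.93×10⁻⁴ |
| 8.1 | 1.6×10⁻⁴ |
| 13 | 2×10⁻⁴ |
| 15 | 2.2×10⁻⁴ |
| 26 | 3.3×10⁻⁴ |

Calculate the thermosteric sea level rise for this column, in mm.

Layer 1 at 26 °C → α = 3.3×10⁻⁴ K⁻¹
Layer 2 at 15 °C → α = 2.2×10⁻⁴ K⁻¹
Layer 3 at 8.1 °C → α = 1.6×10⁻⁴ K⁻¹
Layer 4 at 1.9 °C → α = 0.93×10⁻⁴ K⁻¹
0–74 m: 74 × 1.6 × 3.3×10⁻⁴ = 0.039072 m
Layer 2: 680 × 0.34 × 2.2×10⁻⁴ = 0.050864 m
754–1204 m: 450 × 0.49 × 1.6×10⁻⁴ = 0.03528 m
1204–2904 m: 0.93×10⁻⁴ × 1700 × 0.31 = 0.049011 m
Δh = 0.039072 + 0.050864 + 0.03528 + 0.049011 = 0.174227 m

170 mm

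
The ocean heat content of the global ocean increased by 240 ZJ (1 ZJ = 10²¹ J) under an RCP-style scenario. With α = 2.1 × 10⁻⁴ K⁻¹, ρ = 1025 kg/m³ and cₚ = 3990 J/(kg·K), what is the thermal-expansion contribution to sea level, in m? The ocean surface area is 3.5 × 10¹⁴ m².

about 0.0352 m

Per unit area: Q = 240×10²¹ / (3.5×10¹⁴) ≈ 6.857×10⁸ J/m²
Δh = αQ/(ρcₚ) = 2.1×10⁻⁴ × 6.857×10⁸ / (1025 × 3990) ≈ 0.035209 m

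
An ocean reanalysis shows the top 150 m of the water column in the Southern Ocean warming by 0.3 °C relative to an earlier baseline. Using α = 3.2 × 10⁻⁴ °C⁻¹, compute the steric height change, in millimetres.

Δh = 14.4 mm

Δh = αΔT·H = 3.2×10⁻⁴ × 0.3 × 150 = 0.01440 m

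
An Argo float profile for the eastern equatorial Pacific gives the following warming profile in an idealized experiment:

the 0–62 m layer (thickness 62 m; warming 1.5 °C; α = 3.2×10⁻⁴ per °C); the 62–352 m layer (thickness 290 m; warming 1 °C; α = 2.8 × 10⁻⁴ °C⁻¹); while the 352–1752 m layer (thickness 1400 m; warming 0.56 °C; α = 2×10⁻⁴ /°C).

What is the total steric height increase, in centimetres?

1.5 × 62 × 3.2×10⁻⁴ = 0.02976 m
62–352 m: 290 × 2.8×10⁻⁴ × 1 = 0.08120 m
Layer 3: 0.56 × 2×10⁻⁴ × 1400 = 0.15680 m
Δh = 0.02976 + 0.08120 + 0.15680 = 0.26776 m

27 cm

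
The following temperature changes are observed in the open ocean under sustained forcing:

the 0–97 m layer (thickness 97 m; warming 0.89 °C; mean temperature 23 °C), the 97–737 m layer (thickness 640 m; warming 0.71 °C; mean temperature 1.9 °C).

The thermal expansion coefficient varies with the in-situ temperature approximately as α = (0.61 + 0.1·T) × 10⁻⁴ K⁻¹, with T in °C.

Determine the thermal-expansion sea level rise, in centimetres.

6.15 cm

Layer 1: α = (0.61 + 0.1×23)×10⁻⁴ = 2.91×10⁻⁴ K⁻¹
Layer 2: α = (0.61 + 0.1×1.9)×10⁻⁴ = 0.8×10⁻⁴ K⁻¹
97 × 0.89 × 2.91×10⁻⁴ = 0.02512203 m
Layer 2: 640 × 0.8×10⁻⁴ × 0.71 = 0.036352 m
Δh = 0.02512203 + 0.036352 = 0.06147403 m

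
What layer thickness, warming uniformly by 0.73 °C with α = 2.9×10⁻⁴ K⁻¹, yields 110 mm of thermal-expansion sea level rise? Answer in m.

H = Δh/(αΔT) = 0.11 / (2.9×10⁻⁴ × 0.73) ≈ 519.6 m

H ≈ 520 m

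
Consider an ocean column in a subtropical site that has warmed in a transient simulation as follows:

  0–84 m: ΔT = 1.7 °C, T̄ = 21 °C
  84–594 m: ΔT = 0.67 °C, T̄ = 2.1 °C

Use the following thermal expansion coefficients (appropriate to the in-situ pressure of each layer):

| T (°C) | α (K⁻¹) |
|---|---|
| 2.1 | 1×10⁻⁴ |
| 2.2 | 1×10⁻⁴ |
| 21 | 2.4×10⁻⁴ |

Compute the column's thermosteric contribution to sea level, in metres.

Layer 1 at 21 °C → α = 2.4×10⁻⁴ K⁻¹
Layer 2 at 2.1 °C → α = 1×10⁻⁴ K⁻¹
Layer 1: 2.4×10⁻⁴ × 84 × 1.7 = 0.034272 m
84–594 m: 510 × 0.67 × 1×10⁻⁴ = 0.03417 m
Δh = 0.034272 + 0.03417 = 0.068442 m

about 0.068 m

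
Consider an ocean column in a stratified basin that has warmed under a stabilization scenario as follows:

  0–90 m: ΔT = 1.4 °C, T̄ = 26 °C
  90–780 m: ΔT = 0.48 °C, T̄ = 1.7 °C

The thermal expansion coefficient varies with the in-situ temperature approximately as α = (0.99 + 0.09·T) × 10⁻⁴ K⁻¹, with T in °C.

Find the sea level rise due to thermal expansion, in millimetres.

Δh ≈ 79.8 mm

Layer 1: α = (0.99 + 0.09×26)×10⁻⁴ = 3.33×10⁻⁴ K⁻¹
Layer 2: α = (0.99 + 0.09×1.7)×10⁻⁴ = 1.143×10⁻⁴ K⁻¹
1.4 × 90 × 3.33×10⁻⁴ = 0.041958 m
Layer 2: 1.143×10⁻⁴ × 690 × 0.48 = 0.03785616 m
Δh = 0.041958 + 0.03785616 = 0.07981416 m ≈ 79.8 mm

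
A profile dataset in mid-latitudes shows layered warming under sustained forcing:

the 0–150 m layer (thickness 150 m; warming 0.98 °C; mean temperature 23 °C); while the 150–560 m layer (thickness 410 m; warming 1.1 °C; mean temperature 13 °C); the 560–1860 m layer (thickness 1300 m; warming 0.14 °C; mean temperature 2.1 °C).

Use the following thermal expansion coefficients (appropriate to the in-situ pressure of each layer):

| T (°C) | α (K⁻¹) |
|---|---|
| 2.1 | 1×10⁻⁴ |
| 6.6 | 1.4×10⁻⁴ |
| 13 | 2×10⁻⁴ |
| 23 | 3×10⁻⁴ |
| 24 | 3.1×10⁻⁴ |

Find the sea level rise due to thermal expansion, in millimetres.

Layer 1 at 23 °C → α = 3×10⁻⁴ K⁻¹
Layer 2 at 13 °C → α = 2×10⁻⁴ K⁻¹
Layer 3 at 2.1 °C → α = 1×10⁻⁴ K⁻¹
0–150 m: 150 × 3×10⁻⁴ × 0.98 = 0.04410 m
150–560 m: 410 × 1.1 × 2×10⁻⁴ = 0.09020 m
Layer 3: 1×10⁻⁴ × 0.14 × 1300 = 0.01820 m
Δh = 0.04410 + 0.09020 + 0.01820 = 0.15250 m

150 mm of thermosteric rise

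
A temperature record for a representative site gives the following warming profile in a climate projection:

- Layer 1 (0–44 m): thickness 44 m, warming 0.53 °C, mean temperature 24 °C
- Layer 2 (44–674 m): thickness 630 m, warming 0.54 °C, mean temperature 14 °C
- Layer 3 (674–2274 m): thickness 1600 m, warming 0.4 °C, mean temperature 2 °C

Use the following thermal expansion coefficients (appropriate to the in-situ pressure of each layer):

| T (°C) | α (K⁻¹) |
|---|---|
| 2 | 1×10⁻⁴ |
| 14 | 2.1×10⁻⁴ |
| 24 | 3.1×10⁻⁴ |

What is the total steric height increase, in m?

0.14 m of thermosteric rise

Layer 1 at 24 °C → α = 3.1×10⁻⁴ K⁻¹
Layer 2 at 14 °C → α = 2.1×10⁻⁴ K⁻¹
Layer 3 at 2 °C → α = 1×10⁻⁴ K⁻¹
3.1×10⁻⁴ × 44 × 0.53 = 0.0072292 m
0.54 × 630 × 2.1×10⁻⁴ = 0.071442 m
Layer 3: 1600 × 0.4 × 1×10⁻⁴ = 0.06400 m
Δh = 0.0072292 + 0.071442 + 0.06400 = 0.1426712 m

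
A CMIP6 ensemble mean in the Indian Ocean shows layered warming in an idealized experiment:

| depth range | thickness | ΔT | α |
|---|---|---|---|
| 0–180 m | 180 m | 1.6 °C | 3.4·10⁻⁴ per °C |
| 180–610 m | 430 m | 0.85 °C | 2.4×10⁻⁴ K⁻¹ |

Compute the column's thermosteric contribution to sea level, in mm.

Layer 1: 1.6 × 180 × 3.4×10⁻⁴ = 0.09792 m
180–610 m: 430 × 2.4×10⁻⁴ × 0.85 = 0.08772 m
Δh = 0.09792 + 0.08772 = 0.18564 m ≈ 186 mm

186 mm of thermosteric rise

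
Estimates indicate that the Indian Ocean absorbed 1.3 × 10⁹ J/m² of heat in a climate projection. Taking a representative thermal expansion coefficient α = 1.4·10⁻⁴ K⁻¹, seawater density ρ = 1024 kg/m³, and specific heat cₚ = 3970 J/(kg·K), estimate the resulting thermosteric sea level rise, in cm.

Δh = αQ/(ρcₚ) = 1.4×10⁻⁴ × 1.3×10⁹ / (1024 × 3970) ≈ 0.044769 m

Δh = 4.48 cm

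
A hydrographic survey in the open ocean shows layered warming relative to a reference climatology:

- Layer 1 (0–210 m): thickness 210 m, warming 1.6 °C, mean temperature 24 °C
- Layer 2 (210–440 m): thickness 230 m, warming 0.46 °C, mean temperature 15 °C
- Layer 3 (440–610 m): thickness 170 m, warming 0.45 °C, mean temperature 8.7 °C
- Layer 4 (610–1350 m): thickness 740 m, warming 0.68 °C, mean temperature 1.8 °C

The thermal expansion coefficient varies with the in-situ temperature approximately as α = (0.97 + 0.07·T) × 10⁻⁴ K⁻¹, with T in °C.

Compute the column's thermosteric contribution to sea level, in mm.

about 178 mm

Layer 1: α = (0.97 + 0.07×24)×10⁻⁴ = 2.65×10⁻⁴ K⁻¹
Layer 2: α = (0.97 + 0.07×15)×10⁻⁴ = 2.02×10⁻⁴ K⁻¹
Layer 3: α = (0.97 + 0.07×8.7)×10⁻⁴ = 1.579×10⁻⁴ K⁻¹
Layer 4: α = (0.97 + 0.07×1.8)×10⁻⁴ = 1.096×10⁻⁴ K⁻¹
0–210 m: 2.65×10⁻⁴ × 210 × 1.6 = 0.08904 m
Layer 2: 0.46 × 230 × 2.02×10⁻⁴ = 0.0213716 m
Layer 3: 1.579×10⁻⁴ × 170 × 0.45 = 0.01207935 m
Layer 4: 1.096×10⁻⁴ × 740 × 0.68 = 0.05515072 m
Δh = 0.08904 + 0.0213716 + 0.01207935 + 0.05515072 = 0.17764167 m ≈ 178 mm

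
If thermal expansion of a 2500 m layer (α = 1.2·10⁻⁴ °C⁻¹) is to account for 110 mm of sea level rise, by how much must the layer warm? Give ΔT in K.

about 0.367 K

ΔT = Δh/(αH) = 0.11 / (1.2×10⁻⁴ × 2500) ≈ 0.3667 K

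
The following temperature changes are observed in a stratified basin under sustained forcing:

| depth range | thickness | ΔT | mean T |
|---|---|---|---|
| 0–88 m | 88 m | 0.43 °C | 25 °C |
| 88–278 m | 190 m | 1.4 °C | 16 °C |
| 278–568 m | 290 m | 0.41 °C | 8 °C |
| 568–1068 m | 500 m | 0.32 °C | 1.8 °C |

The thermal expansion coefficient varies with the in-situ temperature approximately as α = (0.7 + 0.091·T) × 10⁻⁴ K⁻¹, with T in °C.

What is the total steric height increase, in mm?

99.4 mm of thermosteric rise

Layer 1: α = (0.7 + 0.091×25)×10⁻⁴ = 2.975×10⁻⁴ K⁻¹
Layer 2: α = (0.7 + 0.091×16)×10⁻⁴ = 2.156×10⁻⁴ K⁻¹
Layer 3: α = (0.7 + 0.091×8)×10⁻⁴ = 1.428×10⁻⁴ K⁻¹
Layer 4: α = (0.7 + 0.091×1.8)×10⁻⁴ = 0.8638×10⁻⁴ K⁻¹
Layer 1: 2.975×10⁻⁴ × 88 × 0.43 = 0.0112574 m
Layer 2: 190 × 2.156×10⁻⁴ × 1.4 = 0.0573496 m
278–568 m: 290 × 1.428×10⁻⁴ × 0.41 = 0.01697892 m
0.8638×10⁻⁴ × 500 × 0.32 = 0.0138208 m
Δh = 0.0112574 + 0.0573496 + 0.01697892 + 0.0138208 = 0.09940672 m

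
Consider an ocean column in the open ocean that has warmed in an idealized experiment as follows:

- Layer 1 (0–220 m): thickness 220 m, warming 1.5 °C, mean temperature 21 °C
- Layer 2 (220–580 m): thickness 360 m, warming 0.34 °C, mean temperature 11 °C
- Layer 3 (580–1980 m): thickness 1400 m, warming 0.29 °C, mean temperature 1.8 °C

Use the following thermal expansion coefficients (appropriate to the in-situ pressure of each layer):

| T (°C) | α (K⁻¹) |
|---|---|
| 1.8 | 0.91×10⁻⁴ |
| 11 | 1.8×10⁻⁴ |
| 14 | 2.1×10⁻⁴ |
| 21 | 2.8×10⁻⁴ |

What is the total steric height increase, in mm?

Δh ≈ 150 mm

Layer 1 at 21 °C → α = 2.8×10⁻⁴ K⁻¹
Layer 2 at 11 °C → α = 1.8×10⁻⁴ K⁻¹
Layer 3 at 1.8 °C → α = 0.91×10⁻⁴ K⁻¹
Layer 1: 1.5 × 220 × 2.8×10⁻⁴ = 0.09240 m
220–580 m: 0.34 × 1.8×10⁻⁴ × 360 = 0.022032 m
580–1980 m: 1400 × 0.91×10⁻⁴ × 0.29 = 0.036946 m
Δh = 0.09240 + 0.022032 + 0.036946 = 0.151378 m ≈ 150 mm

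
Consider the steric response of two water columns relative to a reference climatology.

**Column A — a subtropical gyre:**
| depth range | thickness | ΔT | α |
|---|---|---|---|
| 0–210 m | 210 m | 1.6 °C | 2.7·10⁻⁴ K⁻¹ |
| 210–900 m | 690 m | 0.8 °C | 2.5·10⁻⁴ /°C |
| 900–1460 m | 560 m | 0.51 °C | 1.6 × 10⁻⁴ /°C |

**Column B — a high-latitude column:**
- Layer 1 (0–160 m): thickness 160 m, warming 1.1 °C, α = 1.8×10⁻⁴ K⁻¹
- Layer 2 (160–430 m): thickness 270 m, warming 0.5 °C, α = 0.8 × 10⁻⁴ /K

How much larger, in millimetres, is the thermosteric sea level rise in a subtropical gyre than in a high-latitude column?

232 mm

A 1.6 × 210 × 2.7×10⁻⁴ = 0.09072 m
A Layer 2: 2.5×10⁻⁴ × 0.8 × 690 = 0.13800 m
A Layer 3: 0.51 × 560 × 1.6×10⁻⁴ = 0.045696 m
A total: 0.274416 m
B 0–160 m: 1.1 × 160 × 1.8×10⁻⁴ = 0.03168 m
B 0.5 × 0.8×10⁻⁴ × 270 = 0.01080 m
B total: 0.04248 m
Difference: 0.274416 − 0.04248 = 0.231936 m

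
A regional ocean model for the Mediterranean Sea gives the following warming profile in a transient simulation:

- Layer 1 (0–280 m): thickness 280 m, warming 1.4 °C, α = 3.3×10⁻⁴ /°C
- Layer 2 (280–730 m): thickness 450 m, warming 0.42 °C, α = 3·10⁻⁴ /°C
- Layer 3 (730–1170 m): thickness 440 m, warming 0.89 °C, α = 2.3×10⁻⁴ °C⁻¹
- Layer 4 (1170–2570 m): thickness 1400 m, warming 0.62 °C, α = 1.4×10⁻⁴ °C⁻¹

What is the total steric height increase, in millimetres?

about 398 mm

1.4 × 3.3×10⁻⁴ × 280 = 0.12936 m
Layer 2: 3×10⁻⁴ × 450 × 0.42 = 0.05670 m
Layer 3: 2.3×10⁻⁴ × 0.89 × 440 = 0.090068 m
Layer 4: 0.62 × 1400 × 1.4×10⁻⁴ = 0.12152 m
Δh = 0.12936 + 0.05670 + 0.090068 + 0.12152 = 0.397648 m ≈ 398 mm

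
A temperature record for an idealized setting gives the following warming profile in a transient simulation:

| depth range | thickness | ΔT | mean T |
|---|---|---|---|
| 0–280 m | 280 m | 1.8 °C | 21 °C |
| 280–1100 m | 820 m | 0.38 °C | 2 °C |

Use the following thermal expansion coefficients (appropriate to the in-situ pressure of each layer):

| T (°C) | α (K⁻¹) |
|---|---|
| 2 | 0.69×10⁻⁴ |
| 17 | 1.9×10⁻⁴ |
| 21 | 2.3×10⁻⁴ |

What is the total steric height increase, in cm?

14 cm of thermosteric rise

Layer 1 at 21 °C → α = 2.3×10⁻⁴ K⁻¹
Layer 2 at 2 °C → α = 0.69×10⁻⁴ K⁻¹
0–280 m: 280 × 2.3×10⁻⁴ × 1.8 = 0.11592 m
280–1100 m: 0.69×10⁻⁴ × 820 × 0.38 = 0.0215004 m
Δh = 0.11592 + 0.0215004 = 0.1374204 m ≈ 14 cm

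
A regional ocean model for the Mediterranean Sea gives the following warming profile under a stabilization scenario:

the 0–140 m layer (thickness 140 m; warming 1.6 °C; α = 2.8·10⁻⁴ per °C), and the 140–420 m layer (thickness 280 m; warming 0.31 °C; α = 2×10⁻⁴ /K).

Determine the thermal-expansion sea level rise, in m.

2.8×10⁻⁴ × 1.6 × 140 = 0.06272 m
Layer 2: 0.31 × 280 × 2×10⁻⁴ = 0.01736 m
Δh = 0.06272 + 0.01736 = 0.08008 m

about 0.080 m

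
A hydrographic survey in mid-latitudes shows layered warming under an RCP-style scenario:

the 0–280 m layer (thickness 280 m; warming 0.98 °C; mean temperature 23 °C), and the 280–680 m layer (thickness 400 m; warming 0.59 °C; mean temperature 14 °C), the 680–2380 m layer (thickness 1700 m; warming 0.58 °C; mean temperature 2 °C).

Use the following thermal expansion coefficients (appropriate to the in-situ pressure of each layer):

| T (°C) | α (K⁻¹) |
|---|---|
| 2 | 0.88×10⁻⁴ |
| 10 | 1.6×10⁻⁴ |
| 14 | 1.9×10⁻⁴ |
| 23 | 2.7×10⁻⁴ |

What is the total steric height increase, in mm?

206 mm of thermosteric rise

Layer 1 at 23 °C → α = 2.7×10⁻⁴ K⁻¹
Layer 2 at 14 °C → α = 1.9×10⁻⁴ K⁻¹
Layer 3 at 2 °C → α = 0.88×10⁻⁴ K⁻¹
Layer 1: 280 × 0.98 × 2.7×10⁻⁴ = 0.074088 m
Layer 2: 0.59 × 400 × 1.9×10⁻⁴ = 0.04484 m
0.58 × 1700 × 0.88×10⁻⁴ = 0.086768 m
Δh = 0.074088 + 0.04484 + 0.086768 = 0.205696 m ≈ 206 mm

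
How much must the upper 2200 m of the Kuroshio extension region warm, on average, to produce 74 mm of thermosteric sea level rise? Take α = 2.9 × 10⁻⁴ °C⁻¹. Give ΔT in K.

ΔT = Δh/(αH) = 0.074 / (2.9×10⁻⁴ × 2200) ≈ 0.1160 K

ΔT ≈ 0.12 K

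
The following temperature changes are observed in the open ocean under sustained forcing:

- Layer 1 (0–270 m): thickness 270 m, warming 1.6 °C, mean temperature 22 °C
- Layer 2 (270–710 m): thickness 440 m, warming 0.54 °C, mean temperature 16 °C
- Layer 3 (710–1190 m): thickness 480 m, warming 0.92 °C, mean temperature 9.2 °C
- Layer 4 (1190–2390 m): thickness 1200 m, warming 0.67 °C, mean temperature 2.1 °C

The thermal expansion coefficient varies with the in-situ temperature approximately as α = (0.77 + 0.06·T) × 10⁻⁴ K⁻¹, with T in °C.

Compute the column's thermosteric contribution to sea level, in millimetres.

Layer 1: α = (0.77 + 0.06×22)×10⁻⁴ = 2.09×10⁻⁴ K⁻¹
Layer 2: α = (0.77 + 0.06×16)×10⁻⁴ = 1.73×10⁻⁴ K⁻¹
Layer 3: α = (0.77 + 0.06×9.2)×10⁻⁴ = 1.322×10⁻⁴ K⁻¹
Layer 4: α = (0.77 + 0.06×2.1)×10⁻⁴ = 0.896×10⁻⁴ K⁻¹
0–270 m: 1.6 × 2.09×10⁻⁴ × 270 = 0.090288 m
270–710 m: 0.54 × 1.73×10⁻⁴ × 440 = 0.0411048 m
Layer 3: 1.322×10⁻⁴ × 0.92 × 480 = 0.05837952 m
1200 × 0.896×10⁻⁴ × 0.67 = 0.0720384 m
Δh = 0.090288 + 0.0411048 + 0.05837952 + 0.0720384 = 0.26181072 m ≈ 260 mm

Δh = 260 mm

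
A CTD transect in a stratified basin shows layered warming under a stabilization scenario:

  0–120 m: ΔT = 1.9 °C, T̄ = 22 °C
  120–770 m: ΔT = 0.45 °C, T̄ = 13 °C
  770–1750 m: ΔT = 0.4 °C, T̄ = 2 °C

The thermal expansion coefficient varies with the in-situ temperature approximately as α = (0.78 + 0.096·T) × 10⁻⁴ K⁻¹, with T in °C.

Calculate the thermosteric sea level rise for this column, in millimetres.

160 mm of thermosteric rise

Layer 1: α = (0.78 + 0.096×22)×10⁻⁴ = 2.892×10⁻⁴ K⁻¹
Layer 2: α = (0.78 + 0.096×13)×10⁻⁴ = 2.028×10⁻⁴ K⁻¹
Layer 3: α = (0.78 + 0.096×2)×10⁻⁴ = 0.972×10⁻⁴ K⁻¹
Layer 1: 2.892×10⁻⁴ × 1.9 × 120 = 0.0659376 m
650 × 0.45 × 2.028×10⁻⁴ = 0.059319 m
770–1750 m: 0.972×10⁻⁴ × 0.4 × 980 = 0.0381024 m
Δh = 0.0659376 + 0.059319 + 0.0381024 = 0.163359 m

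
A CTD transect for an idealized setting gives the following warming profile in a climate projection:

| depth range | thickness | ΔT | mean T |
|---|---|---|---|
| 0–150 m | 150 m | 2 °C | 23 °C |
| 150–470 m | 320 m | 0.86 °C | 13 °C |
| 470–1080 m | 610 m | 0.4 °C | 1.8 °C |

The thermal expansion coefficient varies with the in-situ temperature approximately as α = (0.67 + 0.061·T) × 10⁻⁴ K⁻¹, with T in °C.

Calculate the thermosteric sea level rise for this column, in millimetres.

about 121 mm

Layer 1: α = (0.67 + 0.061×23)×10⁻⁴ = 2.073×10⁻⁴ K⁻¹
Layer 2: α = (0.67 + 0.061×13)×10⁻⁴ = 1.463×10⁻⁴ K⁻¹
Layer 3: α = (0.67 + 0.061×1.8)×10⁻⁴ = 0.7798×10⁻⁴ K⁻¹
0–150 m: 2.073×10⁻⁴ × 2 × 150 = 0.06219 m
150–470 m: 1.463×10⁻⁴ × 0.86 × 320 = 0.04026176 m
Layer 3: 610 × 0.7798×10⁻⁴ × 0.4 = 0.01902712 m
Δh = 0.06219 + 0.04026176 + 0.01902712 = 0.12147888 m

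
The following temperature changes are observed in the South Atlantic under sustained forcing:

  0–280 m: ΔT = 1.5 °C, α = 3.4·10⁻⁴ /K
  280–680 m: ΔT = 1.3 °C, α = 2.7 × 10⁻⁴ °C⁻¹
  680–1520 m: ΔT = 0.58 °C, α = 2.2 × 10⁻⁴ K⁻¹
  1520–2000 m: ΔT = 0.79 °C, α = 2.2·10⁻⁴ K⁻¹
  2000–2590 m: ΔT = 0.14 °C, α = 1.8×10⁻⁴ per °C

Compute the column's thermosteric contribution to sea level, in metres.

1.5 × 3.4×10⁻⁴ × 280 = 0.14280 m
2.7×10⁻⁴ × 400 × 1.3 = 0.14040 m
680–1520 m: 0.58 × 2.2×10⁻⁴ × 840 = 0.107184 m
1520–2000 m: 480 × 2.2×10⁻⁴ × 0.79 = 0.083424 m
Layer 5: 1.8×10⁻⁴ × 0.14 × 590 = 0.014868 m
Δh = 0.14280 + 0.14040 + 0.107184 + 0.083424 + 0.014868 = 0.488676 m

0.489 m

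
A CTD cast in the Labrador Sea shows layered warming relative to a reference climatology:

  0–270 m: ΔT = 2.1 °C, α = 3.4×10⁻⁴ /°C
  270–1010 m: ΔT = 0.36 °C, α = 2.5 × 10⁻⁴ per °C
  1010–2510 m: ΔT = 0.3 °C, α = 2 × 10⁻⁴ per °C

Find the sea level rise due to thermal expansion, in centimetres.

34.9 cm of thermosteric rise

0–270 m: 2.1 × 270 × 3.4×10⁻⁴ = 0.19278 m
Layer 2: 740 × 2.5×10⁻⁴ × 0.36 = 0.06660 m
Layer 3: 0.3 × 2×10⁻⁴ × 1500 = 0.09000 m
Δh = 0.19278 + 0.06660 + 0.09000 = 0.34938 m ≈ 34.9 cm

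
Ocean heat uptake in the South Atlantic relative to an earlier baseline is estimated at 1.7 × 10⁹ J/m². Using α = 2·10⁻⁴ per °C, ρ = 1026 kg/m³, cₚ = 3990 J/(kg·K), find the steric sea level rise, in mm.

about 83.1 mm

Δh = αQ/(ρcₚ) = 2×10⁻⁴ × 1.7×10⁹ / (1026 × 3990) ≈ 0.083054 m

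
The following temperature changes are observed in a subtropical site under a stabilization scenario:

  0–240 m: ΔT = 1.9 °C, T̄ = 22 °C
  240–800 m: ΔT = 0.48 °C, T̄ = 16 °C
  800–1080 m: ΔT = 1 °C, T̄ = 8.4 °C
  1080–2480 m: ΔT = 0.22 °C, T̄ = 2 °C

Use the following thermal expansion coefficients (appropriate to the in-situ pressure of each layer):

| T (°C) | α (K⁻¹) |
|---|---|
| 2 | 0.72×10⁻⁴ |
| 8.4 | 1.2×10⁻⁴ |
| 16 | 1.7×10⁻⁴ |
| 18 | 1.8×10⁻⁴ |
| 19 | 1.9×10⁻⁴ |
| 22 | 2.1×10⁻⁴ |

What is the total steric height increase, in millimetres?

about 200 mm

Layer 1 at 22 °C → α = 2.1×10⁻⁴ K⁻¹
Layer 2 at 16 °C → α = 1.7×10⁻⁴ K⁻¹
Layer 3 at 8.4 °C → α = 1.2×10⁻⁴ K⁻¹
Layer 4 at 2 °C → α = 0.72×10⁻⁴ K⁻¹
0–240 m: 1.9 × 2.1×10⁻⁴ × 240 = 0.09576 m
240–800 m: 1.7×10⁻⁴ × 0.48 × 560 = 0.045696 m
280 × 1.2×10⁻⁴ × 1 = 0.03360 m
1080–2480 m: 0.72×10⁻⁴ × 1400 × 0.22 = 0.022176 m
Δh = 0.09576 + 0.045696 + 0.03360 + 0.022176 = 0.197232 m ≈ 200 mm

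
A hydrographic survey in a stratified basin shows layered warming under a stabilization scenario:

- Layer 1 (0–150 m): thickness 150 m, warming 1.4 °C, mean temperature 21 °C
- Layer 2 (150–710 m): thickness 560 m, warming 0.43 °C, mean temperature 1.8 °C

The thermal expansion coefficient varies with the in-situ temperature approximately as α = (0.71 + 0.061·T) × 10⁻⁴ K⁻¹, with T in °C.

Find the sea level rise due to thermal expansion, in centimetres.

Δh ≈ 6.16 cm

Layer 1: α = (0.71 + 0.061×21)×10⁻⁴ = 1.991×10⁻⁴ K⁻¹
Layer 2: α = (0.71 + 0.061×1.8)×10⁻⁴ = 0.8198×10⁻⁴ K⁻¹
1.4 × 150 × 1.991×10⁻⁴ = 0.041811 m
150–710 m: 0.43 × 560 × 0.8198×10⁻⁴ = 0.019740784 m
Δh = 0.041811 + 0.019740784 = 0.061551784 m ≈ 6.16 cm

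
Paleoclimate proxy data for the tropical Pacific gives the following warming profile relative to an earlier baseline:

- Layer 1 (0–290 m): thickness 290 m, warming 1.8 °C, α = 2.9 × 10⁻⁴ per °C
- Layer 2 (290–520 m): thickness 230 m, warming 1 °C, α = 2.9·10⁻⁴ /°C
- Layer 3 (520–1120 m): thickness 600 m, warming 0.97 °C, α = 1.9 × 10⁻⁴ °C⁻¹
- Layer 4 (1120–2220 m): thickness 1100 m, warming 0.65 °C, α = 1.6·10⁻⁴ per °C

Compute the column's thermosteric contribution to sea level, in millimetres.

Δh = 440 mm

290 × 2.9×10⁻⁴ × 1.8 = 0.15138 m
290–520 m: 2.9×10⁻⁴ × 1 × 230 = 0.06670 m
Layer 3: 1.9×10⁻⁴ × 0.97 × 600 = 0.11058 m
1120–2220 m: 1.6×10⁻⁴ × 0.65 × 1100 = 0.11440 m
Δh = 0.15138 + 0.06670 + 0.11058 + 0.11440 = 0.44306 m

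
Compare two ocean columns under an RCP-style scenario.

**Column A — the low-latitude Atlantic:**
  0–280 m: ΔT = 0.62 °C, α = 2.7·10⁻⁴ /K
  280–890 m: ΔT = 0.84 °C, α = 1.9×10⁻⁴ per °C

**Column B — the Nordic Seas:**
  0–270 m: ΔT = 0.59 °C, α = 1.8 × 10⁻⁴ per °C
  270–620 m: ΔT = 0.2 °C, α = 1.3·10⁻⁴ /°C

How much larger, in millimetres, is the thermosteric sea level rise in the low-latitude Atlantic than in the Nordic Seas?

A 0–280 m: 280 × 2.7×10⁻⁴ × 0.62 = 0.046872 m
A 280–890 m: 610 × 0.84 × 1.9×10⁻⁴ = 0.097356 m
A total: 0.144228 m
B Layer 1: 270 × 1.8×10⁻⁴ × 0.59 = 0.028674 m
B 270–620 m: 0.2 × 350 × 1.3×10⁻⁴ = 0.00910 m
B total: 0.037774 m
Difference: 0.144228 − 0.037774 = 0.106454 m

106 mm larger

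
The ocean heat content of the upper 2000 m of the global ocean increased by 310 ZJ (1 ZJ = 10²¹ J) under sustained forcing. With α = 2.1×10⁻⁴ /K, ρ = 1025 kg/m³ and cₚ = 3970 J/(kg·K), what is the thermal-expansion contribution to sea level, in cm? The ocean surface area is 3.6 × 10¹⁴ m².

about 4.44 cm

Per unit area: Q = 310×10²¹ / (3.6×10¹⁴) ≈ 8.611×10⁸ J/m²
Δh = αQ/(ρcₚ) = 2.1×10⁻⁴ × 8.611×10⁸ / (1025 × 3970) ≈ 0.044438 m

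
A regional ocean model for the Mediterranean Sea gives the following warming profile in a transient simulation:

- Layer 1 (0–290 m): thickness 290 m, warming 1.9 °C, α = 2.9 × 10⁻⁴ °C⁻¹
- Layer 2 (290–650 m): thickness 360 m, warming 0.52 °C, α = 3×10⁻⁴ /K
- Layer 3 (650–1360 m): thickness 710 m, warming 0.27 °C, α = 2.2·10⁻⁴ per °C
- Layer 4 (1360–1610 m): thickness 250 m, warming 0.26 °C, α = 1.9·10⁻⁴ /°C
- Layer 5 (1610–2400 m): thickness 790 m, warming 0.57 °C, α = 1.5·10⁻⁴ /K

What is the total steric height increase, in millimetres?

Δh ≈ 338 mm

0–290 m: 2.9×10⁻⁴ × 290 × 1.9 = 0.15979 m
Layer 2: 360 × 0.52 × 3×10⁻⁴ = 0.05616 m
0.27 × 710 × 2.2×10⁻⁴ = 0.042174 m
1.9×10⁻⁴ × 0.26 × 250 = 0.01235 m
1610–2400 m: 790 × 0.57 × 1.5×10⁻⁴ = 0.067545 m
Δh = 0.15979 + 0.05616 + 0.042174 + 0.01235 + 0.067545 = 0.338019 m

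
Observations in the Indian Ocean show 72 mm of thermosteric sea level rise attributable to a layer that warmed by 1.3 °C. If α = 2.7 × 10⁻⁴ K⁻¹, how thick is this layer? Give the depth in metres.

H ≈ 210 m

H = Δh/(αΔT) = 0.072 / (2.7×10⁻⁴ × 1.3) ≈ 205.1 m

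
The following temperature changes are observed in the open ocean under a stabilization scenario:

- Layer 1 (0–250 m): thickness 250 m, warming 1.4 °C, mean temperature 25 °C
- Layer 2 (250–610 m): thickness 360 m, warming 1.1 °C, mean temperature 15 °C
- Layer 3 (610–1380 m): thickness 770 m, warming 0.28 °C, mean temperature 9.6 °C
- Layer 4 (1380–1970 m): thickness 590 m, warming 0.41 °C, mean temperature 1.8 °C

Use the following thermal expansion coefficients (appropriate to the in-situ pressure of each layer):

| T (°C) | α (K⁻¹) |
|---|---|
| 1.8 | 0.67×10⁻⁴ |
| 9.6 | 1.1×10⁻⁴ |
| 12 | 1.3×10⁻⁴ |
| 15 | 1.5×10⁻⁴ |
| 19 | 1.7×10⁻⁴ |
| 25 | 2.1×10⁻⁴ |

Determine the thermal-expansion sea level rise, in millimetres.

Δh ≈ 173 mm

Layer 1 at 25 °C → α = 2.1×10⁻⁴ K⁻¹
Layer 2 at 15 °C → α = 1.5×10⁻⁴ K⁻¹
Layer 3 at 9.6 °C → α = 1.1×10⁻⁴ K⁻¹
Layer 4 at 1.8 °C → α = 0.67×10⁻⁴ K⁻¹
0–250 m: 250 × 2.1×10⁻⁴ × 1.4 = 0.07350 m
250–610 m: 360 × 1.1 × 1.5×10⁻⁴ = 0.05940 m
1.1×10⁻⁴ × 0.28 × 770 = 0.023716 m
590 × 0.41 × 0.67×10⁻⁴ = 0.0162073 m
Δh = 0.07350 + 0.05940 + 0.023716 + 0.0162073 = 0.1728233 m ≈ 173 mm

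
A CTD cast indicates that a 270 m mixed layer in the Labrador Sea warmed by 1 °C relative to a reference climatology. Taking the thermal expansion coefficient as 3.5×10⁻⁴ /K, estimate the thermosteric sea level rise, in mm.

Δh = αΔT·H = 3.5×10⁻⁴ × 1 × 270 = 0.09450 m

95 mm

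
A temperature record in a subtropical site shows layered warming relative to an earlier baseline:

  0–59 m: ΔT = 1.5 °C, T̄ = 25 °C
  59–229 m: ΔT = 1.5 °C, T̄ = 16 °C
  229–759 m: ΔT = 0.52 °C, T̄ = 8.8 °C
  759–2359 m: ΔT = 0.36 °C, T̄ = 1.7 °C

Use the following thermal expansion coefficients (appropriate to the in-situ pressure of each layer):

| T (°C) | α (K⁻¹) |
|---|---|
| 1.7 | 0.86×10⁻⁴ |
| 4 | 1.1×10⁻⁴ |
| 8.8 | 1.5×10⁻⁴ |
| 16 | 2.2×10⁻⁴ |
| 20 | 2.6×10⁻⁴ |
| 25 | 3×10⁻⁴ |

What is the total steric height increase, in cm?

Layer 1 at 25 °C → α = 3×10⁻⁴ K⁻¹
Layer 2 at 16 °C → α = 2.2×10⁻⁴ K⁻¹
Layer 3 at 8.8 °C → α = 1.5×10⁻⁴ K⁻¹
Layer 4 at 1.7 °C → α = 0.86×10⁻⁴ K⁻¹
Layer 1: 1.5 × 59 × 3×10⁻⁴ = 0.02655 m
Layer 2: 2.2×10⁻⁴ × 1.5 × 170 = 0.05610 m
229–759 m: 530 × 0.52 × 1.5×10⁻⁴ = 0.04134 m
Layer 4: 0.36 × 0.86×10⁻⁴ × 1600 = 0.049536 m
Δh = 0.02655 + 0.05610 + 0.04134 + 0.049536 = 0.173526 m

Δh ≈ 17 cm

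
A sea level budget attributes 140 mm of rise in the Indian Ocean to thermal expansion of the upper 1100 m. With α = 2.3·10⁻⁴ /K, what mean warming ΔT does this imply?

ΔT = Δh/(αH) = 0.14 / (2.3×10⁻⁴ × 1100) ≈ 0.5534 K

ΔT ≈ 0.553 K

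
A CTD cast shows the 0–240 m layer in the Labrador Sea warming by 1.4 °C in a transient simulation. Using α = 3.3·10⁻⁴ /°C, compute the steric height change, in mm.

111 mm

Δh = αΔT·H = 3.3×10⁻⁴ × 1.4 × 240 = 0.11088 m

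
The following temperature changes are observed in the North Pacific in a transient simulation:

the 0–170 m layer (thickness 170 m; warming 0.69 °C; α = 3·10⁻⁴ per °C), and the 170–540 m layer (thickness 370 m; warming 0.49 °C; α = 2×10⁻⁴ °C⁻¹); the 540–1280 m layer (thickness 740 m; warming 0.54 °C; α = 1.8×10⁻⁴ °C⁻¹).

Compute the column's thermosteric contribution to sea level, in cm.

Layer 1: 3×10⁻⁴ × 170 × 0.69 = 0.03519 m
0.49 × 2×10⁻⁴ × 370 = 0.03626 m
540–1280 m: 0.54 × 1.8×10⁻⁴ × 740 = 0.071928 m
Δh = 0.03519 + 0.03626 + 0.071928 = 0.143378 m ≈ 14 cm

Δh ≈ 14 cm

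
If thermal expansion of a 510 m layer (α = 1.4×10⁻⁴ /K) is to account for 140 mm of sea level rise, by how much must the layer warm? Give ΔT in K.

ΔT = Δh/(αH) = 0.14 / (1.4×10⁻⁴ × 510) ≈ 1.961 K

2.0 K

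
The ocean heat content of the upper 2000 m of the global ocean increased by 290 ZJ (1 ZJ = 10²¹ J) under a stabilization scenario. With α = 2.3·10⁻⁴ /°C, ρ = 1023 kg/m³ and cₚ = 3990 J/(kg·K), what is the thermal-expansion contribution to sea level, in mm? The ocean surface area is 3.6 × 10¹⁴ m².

45 mm

Per unit area: Q = 290×10²¹ / (3.6×10¹⁴) ≈ 8.056×10⁸ J/m²
Δh = αQ/(ρcₚ) = 2.3×10⁻⁴ × 8.056×10⁸ / (1023 × 3990) ≈ 0.045394 m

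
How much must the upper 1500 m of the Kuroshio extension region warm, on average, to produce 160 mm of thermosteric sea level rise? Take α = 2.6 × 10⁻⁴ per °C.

ΔT = Δh/(αH) = 0.16 / (2.6×10⁻⁴ × 1500) ≈ 0.4103 K

0.41 K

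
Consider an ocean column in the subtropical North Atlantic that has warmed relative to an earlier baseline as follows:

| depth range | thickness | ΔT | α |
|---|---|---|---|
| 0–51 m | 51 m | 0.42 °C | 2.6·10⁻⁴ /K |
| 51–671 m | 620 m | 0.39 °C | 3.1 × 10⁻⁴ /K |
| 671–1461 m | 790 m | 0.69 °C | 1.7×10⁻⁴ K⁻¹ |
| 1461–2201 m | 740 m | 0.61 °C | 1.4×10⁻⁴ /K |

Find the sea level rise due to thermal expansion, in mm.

Δh ≈ 240 mm

51 × 2.6×10⁻⁴ × 0.42 = 0.0055692 m
620 × 0.39 × 3.1×10⁻⁴ = 0.074958 m
0.69 × 790 × 1.7×10⁻⁴ = 0.092667 m
1461–2201 m: 0.61 × 1.4×10⁻⁴ × 740 = 0.063196 m
Δh = 0.0055692 + 0.074958 + 0.092667 + 0.063196 = 0.2363902 m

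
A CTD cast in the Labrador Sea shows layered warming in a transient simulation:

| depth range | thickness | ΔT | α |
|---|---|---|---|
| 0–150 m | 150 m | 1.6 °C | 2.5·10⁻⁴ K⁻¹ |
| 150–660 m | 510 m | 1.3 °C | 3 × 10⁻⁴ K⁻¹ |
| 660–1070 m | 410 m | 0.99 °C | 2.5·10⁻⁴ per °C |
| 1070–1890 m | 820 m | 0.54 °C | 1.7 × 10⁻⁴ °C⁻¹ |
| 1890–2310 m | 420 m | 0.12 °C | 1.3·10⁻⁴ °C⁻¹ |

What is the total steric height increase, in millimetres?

442 mm of thermosteric rise

Layer 1: 1.6 × 150 × 2.5×10⁻⁴ = 0.06000 m
Layer 2: 510 × 3×10⁻⁴ × 1.3 = 0.19890 m
660–1070 m: 410 × 2.5×10⁻⁴ × 0.99 = 0.101475 m
1070–1890 m: 1.7×10⁻⁴ × 0.54 × 820 = 0.075276 m
1890–2310 m: 0.12 × 420 × 1.3×10⁻⁴ = 0.006552 m
Δh = 0.06000 + 0.19890 + 0.101475 + 0.075276 + 0.006552 = 0.442203 m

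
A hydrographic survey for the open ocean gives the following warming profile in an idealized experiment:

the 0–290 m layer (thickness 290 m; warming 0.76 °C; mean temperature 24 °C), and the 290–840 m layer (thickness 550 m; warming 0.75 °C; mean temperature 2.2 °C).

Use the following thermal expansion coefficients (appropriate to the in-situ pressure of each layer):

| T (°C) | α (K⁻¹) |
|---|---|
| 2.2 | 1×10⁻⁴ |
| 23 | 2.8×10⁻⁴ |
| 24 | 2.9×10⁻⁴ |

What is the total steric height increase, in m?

0.11 m of thermosteric rise

Layer 1 at 24 °C → α = 2.9×10⁻⁴ K⁻¹
Layer 2 at 2.2 °C → α = 1×10⁻⁴ K⁻¹
2.9×10⁻⁴ × 290 × 0.76 = 0.063916 m
550 × 1×10⁻⁴ × 0.75 = 0.04125 m
Δh = 0.063916 + 0.04125 = 0.105166 m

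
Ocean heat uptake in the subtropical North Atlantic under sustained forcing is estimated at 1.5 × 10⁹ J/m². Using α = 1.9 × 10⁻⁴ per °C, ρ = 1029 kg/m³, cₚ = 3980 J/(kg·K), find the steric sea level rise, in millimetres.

Δh = αQ/(ρcₚ) = 1.9×10⁻⁴ × 1.5×10⁹ / (1029 × 3980) ≈ 0.06959 m

Δh = 69.6 mm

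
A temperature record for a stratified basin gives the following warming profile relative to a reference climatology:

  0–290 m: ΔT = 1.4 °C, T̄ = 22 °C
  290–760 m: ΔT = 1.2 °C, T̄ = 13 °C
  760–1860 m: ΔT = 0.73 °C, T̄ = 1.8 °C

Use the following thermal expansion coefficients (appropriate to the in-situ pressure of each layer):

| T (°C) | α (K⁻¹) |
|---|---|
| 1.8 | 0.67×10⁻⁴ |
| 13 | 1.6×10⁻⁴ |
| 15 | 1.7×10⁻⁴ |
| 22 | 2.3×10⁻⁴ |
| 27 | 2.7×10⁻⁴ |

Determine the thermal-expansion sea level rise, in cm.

Layer 1 at 22 °C → α = 2.3×10⁻⁴ K⁻¹
Layer 2 at 13 °C → α = 1.6×10⁻⁴ K⁻¹
Layer 3 at 1.8 °C → α = 0.67×10⁻⁴ K⁻¹
Layer 1: 2.3×10⁻⁴ × 1.4 × 290 = 0.09338 m
290–760 m: 1.6×10⁻⁴ × 1.2 × 470 = 0.09024 m
Layer 3: 0.73 × 0.67×10⁻⁴ × 1100 = 0.053801 m
Δh = 0.09338 + 0.09024 + 0.053801 = 0.237421 m

about 23.7 cm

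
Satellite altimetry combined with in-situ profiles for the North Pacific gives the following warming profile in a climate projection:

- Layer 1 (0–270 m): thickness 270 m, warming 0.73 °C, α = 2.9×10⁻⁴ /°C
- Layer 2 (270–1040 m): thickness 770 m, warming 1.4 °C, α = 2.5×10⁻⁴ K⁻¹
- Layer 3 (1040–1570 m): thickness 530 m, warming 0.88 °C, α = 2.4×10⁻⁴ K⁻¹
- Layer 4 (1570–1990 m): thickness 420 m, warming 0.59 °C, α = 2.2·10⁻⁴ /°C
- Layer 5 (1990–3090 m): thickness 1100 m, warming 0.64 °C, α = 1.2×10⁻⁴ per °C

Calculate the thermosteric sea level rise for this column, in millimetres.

578 mm

0.73 × 2.9×10⁻⁴ × 270 = 0.057159 m
2.5×10⁻⁴ × 1.4 × 770 = 0.26950 m
Layer 3: 0.88 × 2.4×10⁻⁴ × 530 = 0.111936 m
420 × 2.2×10⁻⁴ × 0.59 = 0.054516 m
Layer 5: 0.64 × 1.2×10⁻⁴ × 1100 = 0.08448 m
Δh = 0.057159 + 0.26950 + 0.111936 + 0.054516 + 0.08448 = 0.577591 m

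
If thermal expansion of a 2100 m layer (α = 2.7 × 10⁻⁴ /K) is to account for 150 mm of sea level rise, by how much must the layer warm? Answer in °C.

ΔT = Δh/(αH) = 0.15 / (2.7×10⁻⁴ × 2100) ≈ 0.2646 °C

ΔT ≈ 0.265 °C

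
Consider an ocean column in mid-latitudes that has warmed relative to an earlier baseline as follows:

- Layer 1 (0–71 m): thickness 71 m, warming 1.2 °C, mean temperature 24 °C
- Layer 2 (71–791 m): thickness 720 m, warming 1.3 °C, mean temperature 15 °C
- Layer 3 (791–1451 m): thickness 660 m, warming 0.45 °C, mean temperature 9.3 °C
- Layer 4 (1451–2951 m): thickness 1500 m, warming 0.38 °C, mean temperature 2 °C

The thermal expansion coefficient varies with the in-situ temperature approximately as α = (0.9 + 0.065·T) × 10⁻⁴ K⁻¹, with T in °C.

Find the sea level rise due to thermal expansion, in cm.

Layer 1: α = (0.9 + 0.065×24)×10⁻⁴ = 2.46×10⁻⁴ K⁻¹
Layer 2: α = (0.9 + 0.065×15)×10⁻⁴ = 1.875×10⁻⁴ K⁻¹
Layer 3: α = (0.9 + 0.065×9.3)×10⁻⁴ = 1.5045×10⁻⁴ K⁻¹
Layer 4: α = (0.9 + 0.065×2)×10⁻⁴ = 1.03×10⁻⁴ K⁻¹
1.2 × 71 × 2.46×10⁻⁴ = 0.0209592 m
71–791 m: 1.875×10⁻⁴ × 720 × 1.3 = 0.17550 m
791–1451 m: 660 × 0.45 × 1.5045×10⁻⁴ = 0.04468365 m
1451–2951 m: 1500 × 0.38 × 1.03×10⁻⁴ = 0.05871 m
Δh = 0.0209592 + 0.17550 + 0.04468365 + 0.05871 = 0.29985285 m ≈ 30 cm

about 30 cm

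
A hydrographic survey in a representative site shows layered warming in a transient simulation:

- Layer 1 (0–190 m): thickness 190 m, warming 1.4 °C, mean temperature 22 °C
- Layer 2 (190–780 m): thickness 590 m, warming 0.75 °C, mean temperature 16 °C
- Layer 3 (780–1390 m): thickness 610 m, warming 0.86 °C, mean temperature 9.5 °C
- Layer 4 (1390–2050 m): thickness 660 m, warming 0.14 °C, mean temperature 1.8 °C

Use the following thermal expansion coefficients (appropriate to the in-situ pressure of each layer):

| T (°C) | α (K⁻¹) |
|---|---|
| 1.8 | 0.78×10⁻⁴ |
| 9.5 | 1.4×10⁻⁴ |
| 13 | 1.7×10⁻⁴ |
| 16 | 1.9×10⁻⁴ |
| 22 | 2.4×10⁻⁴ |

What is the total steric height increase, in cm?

Δh = 22.9 cm

Layer 1 at 22 °C → α = 2.4×10⁻⁴ K⁻¹
Layer 2 at 16 °C → α = 1.9×10⁻⁴ K⁻¹
Layer 3 at 9.5 °C → α = 1.4×10⁻⁴ K⁻¹
Layer 4 at 1.8 °C → α = 0.78×10⁻⁴ K⁻¹
Layer 1: 1.4 × 190 × 2.4×10⁻⁴ = 0.06384 m
190–780 m: 0.75 × 1.9×10⁻⁴ × 590 = 0.084075 m
780–1390 m: 1.4×10⁻⁴ × 0.86 × 610 = 0.073444 m
Layer 4: 660 × 0.14 × 0.78×10⁻⁴ = 0.0072072 m
Δh = 0.06384 + 0.084075 + 0.073444 + 0.0072072 = 0.2285662 m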